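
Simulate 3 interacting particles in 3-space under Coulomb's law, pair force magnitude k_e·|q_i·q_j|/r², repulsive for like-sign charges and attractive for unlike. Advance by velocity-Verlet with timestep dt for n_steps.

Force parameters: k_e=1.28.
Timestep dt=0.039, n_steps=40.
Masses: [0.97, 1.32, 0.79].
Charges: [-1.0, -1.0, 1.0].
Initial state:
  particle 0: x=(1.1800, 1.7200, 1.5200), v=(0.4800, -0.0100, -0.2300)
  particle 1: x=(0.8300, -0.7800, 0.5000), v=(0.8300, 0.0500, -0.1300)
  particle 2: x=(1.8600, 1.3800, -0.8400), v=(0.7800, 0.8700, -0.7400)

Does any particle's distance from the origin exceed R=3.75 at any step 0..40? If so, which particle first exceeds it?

step 0: x0=(1.1800, 1.7200, 1.5200) x1=(0.8300, -0.7800, 0.5000) x2=(1.8600, 1.3800, -0.8400)
step 1: x0=(1.1988, 1.7197, 1.5109) x1=(0.8624, -0.7781, 0.4948) x2=(1.8903, 1.4138, -0.8686)
step 2: x0=(1.2177, 1.7196, 1.5016) x1=(0.8948, -0.7762, 0.4895) x2=(1.9204, 1.4475, -0.8966)
step 3: x0=(1.2367, 1.7198, 1.4922) x1=(0.9273, -0.7743, 0.4840) x2=(1.9502, 1.4809, -0.9242)
step 4: x0=(1.2559, 1.7201, 1.4825) x1=(0.9598, -0.7725, 0.4784) x2=(1.9799, 1.5141, -0.9512)
step 5: x0=(1.2751, 1.7207, 1.4726) x1=(0.9924, -0.7707, 0.4726) x2=(2.0093, 1.5471, -0.9777)
step 6: x0=(1.2945, 1.7215, 1.4626) x1=(1.0250, -0.7690, 0.4666) x2=(2.0385, 1.5799, -1.0037)
step 7: x0=(1.3140, 1.7226, 1.4523) x1=(1.0577, -0.7673, 0.4604) x2=(2.0675, 1.6125, -1.0292)
step 8: x0=(1.3336, 1.7239, 1.4419) x1=(1.0903, -0.7657, 0.4541) x2=(2.0963, 1.6449, -1.0542)
step 9: x0=(1.3533, 1.7255, 1.4313) x1=(1.1231, -0.7641, 0.4477) x2=(2.1249, 1.6771, -1.0788)
step 10: x0=(1.3732, 1.7273, 1.4205) x1=(1.1558, -0.7626, 0.4411) x2=(2.1534, 1.7091, -1.1028)
step 11: x0=(1.3931, 1.7293, 1.4095) x1=(1.1886, -0.7612, 0.4343) x2=(2.1816, 1.7409, -1.1264)
step 12: x0=(1.4131, 1.7317, 1.3984) x1=(1.2214, -0.7598, 0.4274) x2=(2.2097, 1.7724, -1.1495)
step 13: x0=(1.4333, 1.7342, 1.3871) x1=(1.2543, -0.7585, 0.4204) x2=(2.2375, 1.8038, -1.1722)
step 14: x0=(1.4535, 1.7371, 1.3756) x1=(1.2871, -0.7573, 0.4132) x2=(2.2652, 1.8350, -1.1945)
step 15: x0=(1.4739, 1.7402, 1.3640) x1=(1.3201, -0.7561, 0.4058) x2=(2.2927, 1.8659, -1.2162)
step 16: x0=(1.4943, 1.7436, 1.3522) x1=(1.3530, -0.7551, 0.3983) x2=(2.3201, 1.8967, -1.2376)
step 17: x0=(1.5149, 1.7473, 1.3403) x1=(1.3860, -0.7541, 0.3907) x2=(2.3472, 1.9272, -1.2585)
step 18: x0=(1.5355, 1.7512, 1.3282) x1=(1.4190, -0.7532, 0.3829) x2=(2.3742, 1.9576, -1.2790)
step 19: x0=(1.5562, 1.7555, 1.3159) x1=(1.4520, -0.7523, 0.3750) x2=(2.4011, 1.9877, -1.2991)
step 20: x0=(1.5771, 1.7600, 1.3035) x1=(1.4851, -0.7516, 0.3669) x2=(2.4278, 2.0176, -1.3187)
step 21: x0=(1.5980, 1.7648, 1.2910) x1=(1.5182, -0.7509, 0.3587) x2=(2.4543, 2.0473, -1.3379)
step 22: x0=(1.6190, 1.7699, 1.2783) x1=(1.5513, -0.7504, 0.3504) x2=(2.4806, 2.0768, -1.3568)
step 23: x0=(1.6401, 1.7753, 1.2654) x1=(1.5844, -0.7499, 0.3419) x2=(2.5069, 2.1061, -1.3752)
step 24: x0=(1.6612, 1.7809, 1.2524) x1=(1.6176, -0.7495, 0.3333) x2=(2.5329, 2.1352, -1.3932)
step 25: x0=(1.6825, 1.7869, 1.2393) x1=(1.6508, -0.7492, 0.3246) x2=(2.5588, 2.1641, -1.4109)
step 26: x0=(1.7038, 1.7932, 1.2260) x1=(1.6841, -0.7490, 0.3158) x2=(2.5846, 2.1928, -1.4281)
step 27: x0=(1.7252, 1.7997, 1.2125) x1=(1.7173, -0.7488, 0.3068) x2=(2.6102, 2.2212, -1.4450)
step 28: x0=(1.7467, 1.8066, 1.1990) x1=(1.7506, -0.7488, 0.2977) x2=(2.6357, 2.2495, -1.4614)
step 29: x0=(1.7683, 1.8137, 1.1853) x1=(1.7839, -0.7489, 0.2884) x2=(2.6610, 2.2775, -1.4775)
step 30: x0=(1.7900, 1.8211, 1.1714) x1=(1.8173, -0.7491, 0.2791) x2=(2.6862, 2.3054, -1.4932)
step 31: x0=(1.8117, 1.8289, 1.1574) x1=(1.8507, -0.7493, 0.2696) x2=(2.7112, 2.3330, -1.5086)
step 32: x0=(1.8335, 1.8369, 1.1433) x1=(1.8841, -0.7497, 0.2601) x2=(2.7361, 2.3605, -1.5235)
step 33: x0=(1.8554, 1.8452, 1.1290) x1=(1.9175, -0.7501, 0.2504) x2=(2.7609, 2.3877, -1.5381)
step 34: x0=(1.8773, 1.8539, 1.1145) x1=(1.9510, -0.7506, 0.2405) x2=(2.7855, 2.4147, -1.5524)
step 35: x0=(1.8993, 1.8628, 1.1000) x1=(1.9845, -0.7513, 0.2306) x2=(2.8100, 2.4415, -1.5662)
step 36: x0=(1.9214, 1.8721, 1.0853) x1=(2.0180, -0.7520, 0.2206) x2=(2.8344, 2.4681, -1.5798)
step 37: x0=(1.9436, 1.8816, 1.0704) x1=(2.0515, -0.7528, 0.2104) x2=(2.8586, 2.4945, -1.5929)
step 38: x0=(1.9658, 1.8914, 1.0554) x1=(2.0851, -0.7538, 0.2002) x2=(2.8827, 2.5207, -1.6057)
step 39: x0=(1.9881, 1.9015, 1.0403) x1=(2.1187, -0.7548, 0.1898) x2=(2.9067, 2.5466, -1.6182)
step 40: x0=(2.0104, 1.9120, 1.0250) x1=(2.1524, -0.7559, 0.1793) x2=(2.9305, 2.5724, -1.6303)

yes, particle 2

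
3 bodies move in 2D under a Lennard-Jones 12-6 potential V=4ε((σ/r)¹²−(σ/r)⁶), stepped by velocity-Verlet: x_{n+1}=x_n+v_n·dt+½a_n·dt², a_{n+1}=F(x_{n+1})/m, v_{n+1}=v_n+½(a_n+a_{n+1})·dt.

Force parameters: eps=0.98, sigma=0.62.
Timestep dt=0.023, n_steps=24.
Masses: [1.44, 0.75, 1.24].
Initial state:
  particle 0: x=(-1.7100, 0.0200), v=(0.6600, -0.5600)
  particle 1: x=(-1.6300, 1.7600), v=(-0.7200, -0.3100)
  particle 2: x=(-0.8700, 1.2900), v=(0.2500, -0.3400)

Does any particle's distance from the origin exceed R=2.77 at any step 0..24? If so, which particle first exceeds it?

step 0: x0=(-1.7100, 0.0200) x1=(-1.6300, 1.7600) x2=(-0.8700, 1.2900)
step 1: x0=(-1.6948, 0.0071) x1=(-1.6459, 1.7524) x2=(-0.8647, 1.2824)
step 2: x0=(-1.6796, -0.0057) x1=(-1.6605, 1.7441) x2=(-0.8601, 1.2753)
step 3: x0=(-1.6644, -0.0185) x1=(-1.6740, 1.7351) x2=(-0.8562, 1.2685)
step 4: x0=(-1.6492, -0.0313) x1=(-1.6865, 1.7255) x2=(-0.8530, 1.2621)
step 5: x0=(-1.6339, -0.0440) x1=(-1.6980, 1.7153) x2=(-0.8504, 1.2559)
step 6: x0=(-1.6187, -0.0567) x1=(-1.7085, 1.7046) x2=(-0.8484, 1.2501)
step 7: x0=(-1.6034, -0.0694) x1=(-1.7182, 1.6934) x2=(-0.8469, 1.2444)
step 8: x0=(-1.5881, -0.0820) x1=(-1.7271, 1.6818) x2=(-0.8459, 1.2391)
step 9: x0=(-1.5728, -0.0946) x1=(-1.7351, 1.6697) x2=(-0.8455, 1.2339)
step 10: x0=(-1.5575, -0.1072) x1=(-1.7424, 1.6573) x2=(-0.8455, 1.2290)
step 11: x0=(-1.5422, -0.1198) x1=(-1.7488, 1.6444) x2=(-0.8460, 1.2242)
step 12: x0=(-1.5269, -0.1323) x1=(-1.7545, 1.6312) x2=(-0.8470, 1.2197)
step 13: x0=(-1.5115, -0.1448) x1=(-1.7594, 1.6176) x2=(-0.8485, 1.2153)
step 14: x0=(-1.4962, -0.1572) x1=(-1.7635, 1.6036) x2=(-0.8505, 1.2111)
step 15: x0=(-1.4808, -0.1696) x1=(-1.7668, 1.5893) x2=(-0.8529, 1.2071)
step 16: x0=(-1.4655, -0.1820) x1=(-1.7693, 1.5746) x2=(-0.8559, 1.2033)
step 17: x0=(-1.4501, -0.1944) x1=(-1.7710, 1.5596) x2=(-0.8594, 1.1996)
step 18: x0=(-1.4347, -0.2067) x1=(-1.7717, 1.5442) x2=(-0.8635, 1.1961)
step 19: x0=(-1.4193, -0.2190) x1=(-1.7716, 1.5284) x2=(-0.8681, 1.1928)
step 20: x0=(-1.4039, -0.2312) x1=(-1.7704, 1.5123) x2=(-0.8733, 1.1898)
step 21: x0=(-1.3885, -0.2434) x1=(-1.7682, 1.4957) x2=(-0.8792, 1.1869)
step 22: x0=(-1.3731, -0.2556) x1=(-1.7649, 1.4788) x2=(-0.8857, 1.1842)
step 23: x0=(-1.3576, -0.2678) x1=(-1.7603, 1.4614) x2=(-0.8931, 1.1817)
step 24: x0=(-1.3422, -0.2799) x1=(-1.7543, 1.4435) x2=(-0.9012, 1.1795)

no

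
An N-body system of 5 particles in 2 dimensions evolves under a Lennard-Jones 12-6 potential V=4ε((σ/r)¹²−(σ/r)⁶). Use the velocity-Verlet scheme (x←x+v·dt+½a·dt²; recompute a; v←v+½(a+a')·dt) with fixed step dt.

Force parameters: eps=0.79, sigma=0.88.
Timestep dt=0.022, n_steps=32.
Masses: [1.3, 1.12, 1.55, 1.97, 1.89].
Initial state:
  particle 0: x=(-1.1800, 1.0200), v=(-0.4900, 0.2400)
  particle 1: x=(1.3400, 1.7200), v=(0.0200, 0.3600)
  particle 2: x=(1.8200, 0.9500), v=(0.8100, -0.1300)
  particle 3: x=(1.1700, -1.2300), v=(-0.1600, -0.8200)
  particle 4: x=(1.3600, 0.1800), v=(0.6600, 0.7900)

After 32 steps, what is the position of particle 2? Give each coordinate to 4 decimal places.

step 0: x0=(-1.1800, 1.0200) x1=(1.3400, 1.7200) x2=(1.8200, 0.9500) x3=(1.1700, -1.2300) x4=(1.3600, 0.1800)
step 1: x0=(-1.1908, 1.0253) x1=(1.3391, 1.7300) x2=(1.8400, 0.9476) x3=(1.1665, -1.2480) x4=(1.3735, 0.1957)
step 2: x0=(-1.2015, 1.0306) x1=(1.3367, 1.7421) x2=(1.8642, 0.9486) x3=(1.1630, -1.2658) x4=(1.3844, 0.2072)
step 3: x0=(-1.2123, 1.0358) x1=(1.3336, 1.7552) x2=(1.8924, 0.9541) x3=(1.1595, -1.2834) x4=(1.3925, 0.2143)
step 4: x0=(-1.2231, 1.0411) x1=(1.3303, 1.7683) x2=(1.9235, 0.9636) x3=(1.1561, -1.3010) x4=(1.3982, 0.2179)
step 5: x0=(-1.2338, 1.0464) x1=(1.3271, 1.7811) x2=(1.9564, 0.9759) x3=(1.1527, -1.3185) x4=(1.4024, 0.2194)
step 6: x0=(-1.2445, 1.0517) x1=(1.3244, 1.7932) x2=(1.9899, 0.9898) x3=(1.1492, -1.3359) x4=(1.4058, 0.2199)
step 7: x0=(-1.2553, 1.0569) x1=(1.3221, 1.8046) x2=(2.0234, 1.0045) x3=(1.1458, -1.3531) x4=(1.4089, 0.2200)
step 8: x0=(-1.2660, 1.0622) x1=(1.3205, 1.8151) x2=(2.0564, 1.0196) x3=(1.1424, -1.3703) x4=(1.4121, 0.2203)
step 9: x0=(-1.2767, 1.0675) x1=(1.3194, 1.8248) x2=(2.0886, 1.0348) x3=(1.1391, -1.3875) x4=(1.4155, 0.2208)
step 10: x0=(-1.2874, 1.0728) x1=(1.3190, 1.8338) x2=(2.1199, 1.0500) x3=(1.1357, -1.4045) x4=(1.4192, 0.2218)
step 11: x0=(-1.2981, 1.0781) x1=(1.3193, 1.8420) x2=(2.1503, 1.0651) x3=(1.1324, -1.4215) x4=(1.4232, 0.2231)
step 12: x0=(-1.3088, 1.0833) x1=(1.3202, 1.8494) x2=(2.1799, 1.0802) x3=(1.1290, -1.4385) x4=(1.4276, 0.2249)
step 13: x0=(-1.3195, 1.0886) x1=(1.3218, 1.8562) x2=(2.2085, 1.0952) x3=(1.1257, -1.4553) x4=(1.4323, 0.2271)
step 14: x0=(-1.3302, 1.0939) x1=(1.3240, 1.8623) x2=(2.2363, 1.1101) x3=(1.1224, -1.4722) x4=(1.4374, 0.2297)
step 15: x0=(-1.3409, 1.0992) x1=(1.3268, 1.8678) x2=(2.2633, 1.1250) x3=(1.1190, -1.4890) x4=(1.4427, 0.2327)
step 16: x0=(-1.3515, 1.1044) x1=(1.3301, 1.8727) x2=(2.2896, 1.1399) x3=(1.1157, -1.5057) x4=(1.4483, 0.2360)
step 17: x0=(-1.3622, 1.1097) x1=(1.3341, 1.8771) x2=(2.3151, 1.1547) x3=(1.1124, -1.5224) x4=(1.4541, 0.2395)
step 18: x0=(-1.3729, 1.1150) x1=(1.3386, 1.8810) x2=(2.3399, 1.1695) x3=(1.1091, -1.5391) x4=(1.4601, 0.2434)
step 19: x0=(-1.3835, 1.1203) x1=(1.3436, 1.8843) x2=(2.3641, 1.1843) x3=(1.1059, -1.5557) x4=(1.4664, 0.2475)
step 20: x0=(-1.3942, 1.1255) x1=(1.3492, 1.8872) x2=(2.3877, 1.1991) x3=(1.1026, -1.5723) x4=(1.4729, 0.2519)
step 21: x0=(-1.4049, 1.1308) x1=(1.3553, 1.8897) x2=(2.4106, 1.2139) x3=(1.0993, -1.5889) x4=(1.4795, 0.2565)
step 22: x0=(-1.4155, 1.1361) x1=(1.3619, 1.8917) x2=(2.4330, 1.2287) x3=(1.0960, -1.6054) x4=(1.4863, 0.2614)
step 23: x0=(-1.4262, 1.1414) x1=(1.3690, 1.8933) x2=(2.4548, 1.2436) x3=(1.0928, -1.6220) x4=(1.4932, 0.2664)
step 24: x0=(-1.4368, 1.1466) x1=(1.3765, 1.8944) x2=(2.4761, 1.2585) x3=(1.0895, -1.6385) x4=(1.5003, 0.2717)
step 25: x0=(-1.4474, 1.1519) x1=(1.3846, 1.8952) x2=(2.4968, 1.2733) x3=(1.0863, -1.6549) x4=(1.5075, 0.2771)
step 26: x0=(-1.4581, 1.1572) x1=(1.3932, 1.8956) x2=(2.5171, 1.2883) x3=(1.0830, -1.6714) x4=(1.5148, 0.2827)
step 27: x0=(-1.4687, 1.1625) x1=(1.4022, 1.8956) x2=(2.5369, 1.3032) x3=(1.0798, -1.6879) x4=(1.5223, 0.2885)
step 28: x0=(-1.4793, 1.1677) x1=(1.4118, 1.8952) x2=(2.5562, 1.3182) x3=(1.0765, -1.7043) x4=(1.5298, 0.2945)
step 29: x0=(-1.4900, 1.1730) x1=(1.4218, 1.8945) x2=(2.5750, 1.3333) x3=(1.0733, -1.7207) x4=(1.5374, 0.3006)
step 30: x0=(-1.5006, 1.1783) x1=(1.4322, 1.8934) x2=(2.5933, 1.3484) x3=(1.0701, -1.7371) x4=(1.5452, 0.3070)
step 31: x0=(-1.5112, 1.1835) x1=(1.4432, 1.8919) x2=(2.6112, 1.3635) x3=(1.0668, -1.7535) x4=(1.5530, 0.3134)
step 32: x0=(-1.5218, 1.1888) x1=(1.4547, 1.8901) x2=(2.6287, 1.3787) x3=(1.0636, -1.7699) x4=(1.5609, 0.3201)

(2.6287, 1.3787)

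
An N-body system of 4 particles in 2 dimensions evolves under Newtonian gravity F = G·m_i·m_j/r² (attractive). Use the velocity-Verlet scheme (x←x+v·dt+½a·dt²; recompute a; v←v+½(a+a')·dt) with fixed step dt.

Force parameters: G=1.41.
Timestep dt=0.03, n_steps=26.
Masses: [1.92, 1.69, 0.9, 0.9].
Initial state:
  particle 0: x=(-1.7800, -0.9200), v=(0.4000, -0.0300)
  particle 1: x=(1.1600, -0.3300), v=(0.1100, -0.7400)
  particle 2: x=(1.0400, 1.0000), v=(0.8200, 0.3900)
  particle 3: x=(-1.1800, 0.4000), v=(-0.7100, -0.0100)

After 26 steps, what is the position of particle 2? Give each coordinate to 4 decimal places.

(1.5609, 0.9399)

step 0: x0=(-1.7800, -0.9200) x1=(1.1600, -0.3300) x2=(1.0400, 1.0000) x3=(-1.1800, 0.4000)
step 1: x0=(-1.7677, -0.9206) x1=(1.1630, -0.3519) x2=(1.0645, 1.0110) x3=(-1.2013, 0.3991)
step 2: x0=(-1.7549, -0.9206) x1=(1.1656, -0.3731) x2=(1.0886, 1.0207) x3=(-1.2225, 0.3972)
step 3: x0=(-1.7416, -0.9200) x1=(1.1677, -0.3938) x2=(1.1125, 1.0291) x3=(-1.2436, 0.3940)
step 4: x0=(-1.7277, -0.9187) x1=(1.1693, -0.4139) x2=(1.1361, 1.0364) x3=(-1.2647, 0.3896)
step 5: x0=(-1.7133, -0.9168) x1=(1.1705, -0.4335) x2=(1.1593, 1.0424) x3=(-1.2857, 0.3840)
step 6: x0=(-1.6985, -0.9142) x1=(1.1712, -0.4525) x2=(1.1822, 1.0473) x3=(-1.3066, 0.3771)
step 7: x0=(-1.6830, -0.9109) x1=(1.1715, -0.4710) x2=(1.2048, 1.0510) x3=(-1.3275, 0.3689)
step 8: x0=(-1.6671, -0.9069) x1=(1.1713, -0.4890) x2=(1.2270, 1.0537) x3=(-1.3482, 0.3592)
step 9: x0=(-1.6507, -0.9021) x1=(1.1707, -0.5066) x2=(1.2489, 1.0554) x3=(-1.3689, 0.3482)
step 10: x0=(-1.6338, -0.8966) x1=(1.1697, -0.5236) x2=(1.2704, 1.0560) x3=(-1.3895, 0.3356)
step 11: x0=(-1.6164, -0.8903) x1=(1.1683, -0.5402) x2=(1.2915, 1.0556) x3=(-1.4099, 0.3215)
step 12: x0=(-1.5986, -0.8832) x1=(1.1664, -0.5563) x2=(1.3123, 1.0542) x3=(-1.4302, 0.3057)
step 13: x0=(-1.5802, -0.8751) x1=(1.1641, -0.5720) x2=(1.3327, 1.0519) x3=(-1.4504, 0.2882)
step 14: x0=(-1.5615, -0.8662) x1=(1.1615, -0.5873) x2=(1.3527, 1.0486) x3=(-1.4703, 0.2689)
step 15: x0=(-1.5423, -0.8563) x1=(1.1584, -0.6021) x2=(1.3724, 1.0444) x3=(-1.4900, 0.2476)
step 16: x0=(-1.5226, -0.8455) x1=(1.1548, -0.6165) x2=(1.3916, 1.0392) x3=(-1.5094, 0.2243)
step 17: x0=(-1.5026, -0.8335) x1=(1.1509, -0.6304) x2=(1.4104, 1.0332) x3=(-1.5284, 0.1989)
step 18: x0=(-1.4823, -0.8204) x1=(1.1465, -0.6440) x2=(1.4289, 1.0263) x3=(-1.5470, 0.1711)
step 19: x0=(-1.4616, -0.8060) x1=(1.1418, -0.6571) x2=(1.4469, 1.0185) x3=(-1.5651, 0.1407)
step 20: x0=(-1.4406, -0.7904) x1=(1.1366, -0.6699) x2=(1.4645, 1.0098) x3=(-1.5825, 0.1077)
step 21: x0=(-1.4195, -0.7733) x1=(1.1309, -0.6822) x2=(1.4817, 1.0002) x3=(-1.5991, 0.0717)
step 22: x0=(-1.3983, -0.7546) x1=(1.1249, -0.6941) x2=(1.4984, 0.9898) x3=(-1.6146, 0.0325)
step 23: x0=(-1.3771, -0.7343) x1=(1.1184, -0.7056) x2=(1.5147, 0.9786) x3=(-1.6288, -0.0102)
step 24: x0=(-1.3561, -0.7120) x1=(1.1114, -0.7168) x2=(1.5305, 0.9665) x3=(-1.6413, -0.0570)
step 25: x0=(-1.3356, -0.6876) x1=(1.1040, -0.7275) x2=(1.5459, 0.9536) x3=(-1.6515, -0.1081)
step 26: x0=(-1.3159, -0.6609) x1=(1.0962, -0.7378) x2=(1.5609, 0.9399) x3=(-1.6587, -0.1642)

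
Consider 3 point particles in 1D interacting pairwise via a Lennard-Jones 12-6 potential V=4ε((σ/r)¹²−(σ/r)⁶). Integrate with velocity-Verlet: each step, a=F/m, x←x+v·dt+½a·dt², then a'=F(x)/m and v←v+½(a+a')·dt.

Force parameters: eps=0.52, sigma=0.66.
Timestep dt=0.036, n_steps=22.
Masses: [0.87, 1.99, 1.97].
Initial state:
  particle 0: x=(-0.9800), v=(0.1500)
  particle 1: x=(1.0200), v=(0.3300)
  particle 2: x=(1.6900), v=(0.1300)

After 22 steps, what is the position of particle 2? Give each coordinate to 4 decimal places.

step 0: x0=(-0.9800) x1=(1.0200) x2=(1.6900)
step 1: x0=(-0.9746) x1=(1.0273) x2=(1.6993)
step 2: x0=(-0.9692) x1=(1.0260) x2=(1.7173)
step 3: x0=(-0.9637) x1=(1.0200) x2=(1.7400)
step 4: x0=(-0.9583) x1=(1.0129) x2=(1.7639)
step 5: x0=(-0.9528) x1=(1.0061) x2=(1.7874)
step 6: x0=(-0.9474) x1=(1.0003) x2=(1.8099)
step 7: x0=(-0.9419) x1=(0.9958) x2=(1.8311)
step 8: x0=(-0.9363) x1=(0.9924) x2=(1.8511)
step 9: x0=(-0.9308) x1=(0.9902) x2=(1.8699)
step 10: x0=(-0.9253) x1=(0.9891) x2=(1.8877)
step 11: x0=(-0.9197) x1=(0.9889) x2=(1.9045)
step 12: x0=(-0.9141) x1=(0.9896) x2=(1.9204)
step 13: x0=(-0.9085) x1=(0.9911) x2=(1.9354)
step 14: x0=(-0.9029) x1=(0.9934) x2=(1.9497)
step 15: x0=(-0.8973) x1=(0.9964) x2=(1.9633)
step 16: x0=(-0.8916) x1=(1.0001) x2=(1.9761)
step 17: x0=(-0.8860) x1=(1.0044) x2=(1.9883)
step 18: x0=(-0.8803) x1=(1.0093) x2=(1.9999)
step 19: x0=(-0.8746) x1=(1.0148) x2=(2.0109)
step 20: x0=(-0.8689) x1=(1.0209) x2=(2.0213)
step 21: x0=(-0.8631) x1=(1.0275) x2=(2.0311)
step 22: x0=(-0.8573) x1=(1.0347) x2=(2.0404)

(2.0404)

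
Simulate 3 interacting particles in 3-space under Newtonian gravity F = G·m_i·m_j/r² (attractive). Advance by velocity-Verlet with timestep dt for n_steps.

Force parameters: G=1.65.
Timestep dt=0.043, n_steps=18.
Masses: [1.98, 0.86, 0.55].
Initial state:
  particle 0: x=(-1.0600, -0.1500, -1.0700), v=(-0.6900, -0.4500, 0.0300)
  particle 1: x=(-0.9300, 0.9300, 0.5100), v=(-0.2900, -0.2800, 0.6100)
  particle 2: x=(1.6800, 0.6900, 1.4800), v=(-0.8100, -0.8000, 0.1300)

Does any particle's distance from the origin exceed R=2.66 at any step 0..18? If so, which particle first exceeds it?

no

step 0: x0=(-1.0600, -0.1500, -1.0700) x1=(-0.9300, 0.9300, 0.5100) x2=(1.6800, 0.6900, 1.4800)
step 1: x0=(-1.0896, -0.1691, -1.0684) x1=(-0.9424, 0.9175, 0.5356) x2=(1.6449, 0.6556, 1.4854)
step 2: x0=(-1.1191, -0.1879, -1.0661) x1=(-0.9548, 0.9041, 0.5599) x2=(1.6091, 0.6211, 1.4904)
step 3: x0=(-1.1484, -0.2062, -1.0632) x1=(-0.9670, 0.8897, 0.5831) x2=(1.5728, 0.5865, 1.4950)
step 4: x0=(-1.1776, -0.2241, -1.0597) x1=(-0.9792, 0.8746, 0.6050) x2=(1.5358, 0.5520, 1.4992)
step 5: x0=(-1.2066, -0.2417, -1.0555) x1=(-0.9913, 0.8585, 0.6258) x2=(1.4981, 0.5173, 1.5030)
step 6: x0=(-1.2355, -0.2588, -1.0507) x1=(-1.0034, 0.8416, 0.6454) x2=(1.4598, 0.4827, 1.5064)
step 7: x0=(-1.2643, -0.2757, -1.0454) x1=(-1.0154, 0.8239, 0.6638) x2=(1.4209, 0.4480, 1.5094)
step 8: x0=(-1.2928, -0.2921, -1.0394) x1=(-1.0273, 0.8054, 0.6812) x2=(1.3813, 0.4133, 1.5120)
step 9: x0=(-1.3213, -0.3082, -1.0328) x1=(-1.0392, 0.7861, 0.6974) x2=(1.3411, 0.3785, 1.5142)
step 10: x0=(-1.3495, -0.3240, -1.0256) x1=(-1.0511, 0.7660, 0.7126) x2=(1.3001, 0.3438, 1.5160)
step 11: x0=(-1.3776, -0.3394, -1.0178) x1=(-1.0629, 0.7451, 0.7266) x2=(1.2585, 0.3090, 1.5173)
step 12: x0=(-1.4055, -0.3544, -1.0095) x1=(-1.0746, 0.7235, 0.7396) x2=(1.2161, 0.2742, 1.5182)
step 13: x0=(-1.4332, -0.3692, -1.0005) x1=(-1.0864, 0.7011, 0.7514) x2=(1.1731, 0.2395, 1.5186)
step 14: x0=(-1.4607, -0.3836, -0.9910) x1=(-1.0981, 0.6779, 0.7622) x2=(1.1293, 0.2047, 1.5186)
step 15: x0=(-1.4880, -0.3977, -0.9808) x1=(-1.1097, 0.6539, 0.7719) x2=(1.0847, 0.1700, 1.5182)
step 16: x0=(-1.5151, -0.4114, -0.9701) x1=(-1.1214, 0.6291, 0.7806) x2=(1.0395, 0.1353, 1.5173)
step 17: x0=(-1.5421, -0.4248, -0.9587) x1=(-1.1330, 0.6036, 0.7881) x2=(0.9934, 0.1006, 1.5159)
step 18: x0=(-1.5688, -0.4379, -0.9468) x1=(-1.1446, 0.5774, 0.7945) x2=(0.9465, 0.0660, 1.5140)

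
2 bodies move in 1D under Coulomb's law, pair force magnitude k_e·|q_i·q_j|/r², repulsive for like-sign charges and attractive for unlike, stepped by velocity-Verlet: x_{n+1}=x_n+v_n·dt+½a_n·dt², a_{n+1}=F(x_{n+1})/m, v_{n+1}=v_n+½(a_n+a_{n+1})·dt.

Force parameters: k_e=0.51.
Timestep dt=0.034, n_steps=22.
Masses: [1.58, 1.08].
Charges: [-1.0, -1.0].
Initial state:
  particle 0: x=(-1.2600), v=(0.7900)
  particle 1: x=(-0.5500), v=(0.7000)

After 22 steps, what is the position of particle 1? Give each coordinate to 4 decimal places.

step 0: x0=(-1.2600) x1=(-0.5500)
step 1: x0=(-1.2335) x1=(-0.5257)
step 2: x0=(-1.2078) x1=(-0.5002)
step 3: x0=(-1.1828) x1=(-0.4737)
step 4: x0=(-1.1585) x1=(-0.4461)
step 5: x0=(-1.1350) x1=(-0.4174)
step 6: x0=(-1.1122) x1=(-0.3877)
step 7: x0=(-1.0901) x1=(-0.3569)
step 8: x0=(-1.0687) x1=(-0.3251)
step 9: x0=(-1.0480) x1=(-0.2923)
step 10: x0=(-1.0279) x1=(-0.2586)
step 11: x0=(-1.0085) x1=(-0.2239)
step 12: x0=(-0.9897) x1=(-0.1884)
step 13: x0=(-0.9714) x1=(-0.1520)
step 14: x0=(-0.9537) x1=(-0.1147)
step 15: x0=(-0.9366) x1=(-0.0767)
step 16: x0=(-0.9199) x1=(-0.0380)
step 17: x0=(-0.9037) x1=(0.0014)
step 18: x0=(-0.8880) x1=(0.0415)
step 19: x0=(-0.8727) x1=(0.0822)
step 20: x0=(-0.8578) x1=(0.1236)
step 21: x0=(-0.8433) x1=(0.1655)
step 22: x0=(-0.8292) x1=(0.2079)

(0.2079)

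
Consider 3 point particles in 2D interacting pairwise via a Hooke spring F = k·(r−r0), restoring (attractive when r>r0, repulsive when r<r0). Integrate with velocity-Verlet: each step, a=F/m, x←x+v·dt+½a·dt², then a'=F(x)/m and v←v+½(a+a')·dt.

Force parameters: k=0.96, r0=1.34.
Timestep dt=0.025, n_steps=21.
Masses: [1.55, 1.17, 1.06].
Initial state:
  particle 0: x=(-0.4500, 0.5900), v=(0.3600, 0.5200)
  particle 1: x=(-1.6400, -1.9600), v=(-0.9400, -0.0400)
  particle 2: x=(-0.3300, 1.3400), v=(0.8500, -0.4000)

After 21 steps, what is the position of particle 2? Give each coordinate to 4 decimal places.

(0.0260, 0.9680)

step 0: x0=(-0.4500, 0.5900) x1=(-1.6400, -1.9600) x2=(-0.3300, 1.3400)
step 1: x0=(-0.4411, 0.6026) x1=(-1.6631, -1.9601) x2=(-0.3090, 1.3296)
step 2: x0=(-0.4326, 0.6145) x1=(-1.6855, -1.9585) x2=(-0.2883, 1.3183)
step 3: x0=(-0.4243, 0.6256) x1=(-1.7071, -1.9552) x2=(-0.2681, 1.3063)
step 4: x0=(-0.4164, 0.6360) x1=(-1.7278, -1.9500) x2=(-0.2483, 1.2934)
step 5: x0=(-0.4088, 0.6455) x1=(-1.7478, -1.9432) x2=(-0.2290, 1.2798)
step 6: x0=(-0.4015, 0.6543) x1=(-1.7668, -1.9345) x2=(-0.2101, 1.2654)
step 7: x0=(-0.3946, 0.6622) x1=(-1.7850, -1.9242) x2=(-0.1916, 1.2502)
step 8: x0=(-0.3881, 0.6694) x1=(-1.8023, -1.9121) x2=(-0.1735, 1.2343)
step 9: x0=(-0.3820, 0.6757) x1=(-1.8187, -1.8983) x2=(-0.1559, 1.2177)
step 10: x0=(-0.3763, 0.6812) x1=(-1.8342, -1.8827) x2=(-0.1387, 1.2004)
step 11: x0=(-0.3711, 0.6859) x1=(-1.8487, -1.8655) x2=(-0.1219, 1.1824)
step 12: x0=(-0.3663, 0.6898) x1=(-1.8622, -1.8466) x2=(-0.1055, 1.1637)
step 13: x0=(-0.3619, 0.6929) x1=(-1.8748, -1.8261) x2=(-0.0895, 1.1444)
step 14: x0=(-0.3580, 0.6952) x1=(-1.8864, -1.8038) x2=(-0.0739, 1.1245)
step 15: x0=(-0.3547, 0.6967) x1=(-1.8970, -1.7800) x2=(-0.0586, 1.1039)
step 16: x0=(-0.3518, 0.6974) x1=(-1.9066, -1.7546) x2=(-0.0437, 1.0827)
step 17: x0=(-0.3495, 0.6974) x1=(-1.9152, -1.7277) x2=(-0.0292, 1.0609)
step 18: x0=(-0.3477, 0.6966) x1=(-1.9228, -1.6992) x2=(-0.0149, 1.0385)
step 19: x0=(-0.3465, 0.6951) x1=(-1.9293, -1.6692) x2=(-0.0010, 1.0156)
step 20: x0=(-0.3458, 0.6928) x1=(-1.9349, -1.6378) x2=(0.0126, 0.9921)
step 21: x0=(-0.3458, 0.6899) x1=(-1.9394, -1.6049) x2=(0.0260, 0.9680)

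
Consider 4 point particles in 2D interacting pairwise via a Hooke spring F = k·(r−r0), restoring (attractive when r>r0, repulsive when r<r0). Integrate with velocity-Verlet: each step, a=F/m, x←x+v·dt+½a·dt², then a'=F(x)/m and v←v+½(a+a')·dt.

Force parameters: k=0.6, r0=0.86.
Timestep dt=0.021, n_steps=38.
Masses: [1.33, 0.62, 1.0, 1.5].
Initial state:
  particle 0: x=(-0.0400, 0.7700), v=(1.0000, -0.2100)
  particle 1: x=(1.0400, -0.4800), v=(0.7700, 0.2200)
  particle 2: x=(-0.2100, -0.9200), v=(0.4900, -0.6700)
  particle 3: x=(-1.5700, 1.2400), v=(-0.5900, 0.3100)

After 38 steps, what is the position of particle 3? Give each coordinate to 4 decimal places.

step 0: x0=(-0.0400, 0.7700) x1=(1.0400, -0.4800) x2=(-0.2100, -0.9200) x3=(-1.5700, 1.2400)
step 1: x0=(-0.0190, 0.7655) x1=(1.0556, -0.4750) x2=(-0.1998, -0.9337) x3=(-1.5821, 1.2463)
step 2: x0=(0.0019, 0.7607) x1=(1.0699, -0.4693) x2=(-0.1896, -0.9468) x3=(-1.5935, 1.2520)
step 3: x0=(0.0227, 0.7557) x1=(1.0830, -0.4629) x2=(-0.1796, -0.9593) x3=(-1.6043, 1.2572)
step 4: x0=(0.0435, 0.7504) x1=(1.0948, -0.4558) x2=(-0.1697, -0.9711) x3=(-1.6145, 1.2619)
step 5: x0=(0.0641, 0.7450) x1=(1.1054, -0.4480) x2=(-0.1598, -0.9821) x3=(-1.6240, 1.2660)
step 6: x0=(0.0847, 0.7393) x1=(1.1148, -0.4395) x2=(-0.1501, -0.9925) x3=(-1.6328, 1.2697)
step 7: x0=(0.1052, 0.7333) x1=(1.1229, -0.4304) x2=(-0.1405, -1.0022) x3=(-1.6409, 1.2727)
step 8: x0=(0.1255, 0.7272) x1=(1.1297, -0.4205) x2=(-0.1310, -1.0112) x3=(-1.6483, 1.2753)
step 9: x0=(0.1457, 0.7208) x1=(1.1352, -0.4101) x2=(-0.1216, -1.0195) x3=(-1.6550, 1.2772)
step 10: x0=(0.1658, 0.7142) x1=(1.1395, -0.3990) x2=(-0.1124, -1.0271) x3=(-1.6609, 1.2787)
step 11: x0=(0.1857, 0.7074) x1=(1.1425, -0.3872) x2=(-0.1032, -1.0339) x3=(-1.6662, 1.2795)
step 12: x0=(0.2055, 0.7004) x1=(1.1443, -0.3749) x2=(-0.0942, -1.0401) x3=(-1.6707, 1.2798)
step 13: x0=(0.2251, 0.6932) x1=(1.1448, -0.3620) x2=(-0.0853, -1.0455) x3=(-1.6744, 1.2796)
step 14: x0=(0.2445, 0.6859) x1=(1.1441, -0.3485) x2=(-0.0765, -1.0501) x3=(-1.6774, 1.2788)
step 15: x0=(0.2637, 0.6783) x1=(1.1421, -0.3344) x2=(-0.0678, -1.0541) x3=(-1.6797, 1.2774)
step 16: x0=(0.2828, 0.6705) x1=(1.1389, -0.3198) x2=(-0.0593, -1.0572) x3=(-1.6812, 1.2755)
step 17: x0=(0.3016, 0.6626) x1=(1.1345, -0.3047) x2=(-0.0509, -1.0597) x3=(-1.6819, 1.2731)
step 18: x0=(0.3202, 0.6545) x1=(1.1290, -0.2890) x2=(-0.0426, -1.0614) x3=(-1.6818, 1.2700)
step 19: x0=(0.3386, 0.6463) x1=(1.1222, -0.2729) x2=(-0.0345, -1.0623) x3=(-1.6810, 1.2665)
step 20: x0=(0.3568, 0.6379) x1=(1.1143, -0.2563) x2=(-0.0265, -1.0626) x3=(-1.6794, 1.2623)
step 21: x0=(0.3747, 0.6293) x1=(1.1052, -0.2393) x2=(-0.0186, -1.0621) x3=(-1.6770, 1.2577)
step 22: x0=(0.3924, 0.6206) x1=(1.0950, -0.2219) x2=(-0.0109, -1.0608) x3=(-1.6739, 1.2525)
step 23: x0=(0.4099, 0.6118) x1=(1.0838, -0.2040) x2=(-0.0033, -1.0588) x3=(-1.6699, 1.2467)
step 24: x0=(0.4270, 0.6029) x1=(1.0714, -0.1858) x2=(0.0041, -1.0561) x3=(-1.6652, 1.2404)
step 25: x0=(0.4439, 0.5938) x1=(1.0580, -0.1672) x2=(0.0114, -1.0526) x3=(-1.6597, 1.2336)
step 26: x0=(0.4605, 0.5847) x1=(1.0435, -0.1483) x2=(0.0185, -1.0485) x3=(-1.6535, 1.2262)
step 27: x0=(0.4768, 0.5754) x1=(1.0280, -0.1291) x2=(0.0255, -1.0436) x3=(-1.6464, 1.2184)
step 28: x0=(0.4928, 0.5661) x1=(1.0116, -0.1097) x2=(0.0324, -1.0380) x3=(-1.6386, 1.2100)
step 29: x0=(0.5085, 0.5567) x1=(0.9942, -0.0899) x2=(0.0390, -1.0316) x3=(-1.6300, 1.2011)
step 30: x0=(0.5239, 0.5472) x1=(0.9759, -0.0700) x2=(0.0456, -1.0246) x3=(-1.6207, 1.1917)
step 31: x0=(0.5390, 0.5377) x1=(0.9567, -0.0498) x2=(0.0519, -1.0169) x3=(-1.6106, 1.1818)
step 32: x0=(0.5538, 0.5282) x1=(0.9366, -0.0295) x2=(0.0582, -1.0085) x3=(-1.5998, 1.1714)
step 33: x0=(0.5682, 0.5186) x1=(0.9157, -0.0090) x2=(0.0642, -0.9995) x3=(-1.5882, 1.1605)
step 34: x0=(0.5823, 0.5089) x1=(0.8940, 0.0116) x2=(0.0701, -0.9897) x3=(-1.5758, 1.1492)
step 35: x0=(0.5960, 0.4993) x1=(0.8715, 0.0323) x2=(0.0758, -0.9793) x3=(-1.5628, 1.1374)
step 36: x0=(0.6094, 0.4897) x1=(0.8482, 0.0530) x2=(0.0814, -0.9683) x3=(-1.5490, 1.1251)
step 37: x0=(0.6225, 0.4800) x1=(0.8243, 0.0738) x2=(0.0868, -0.9566) x3=(-1.5345, 1.1124)
step 38: x0=(0.6352, 0.4704) x1=(0.7996, 0.0946) x2=(0.0921, -0.9443) x3=(-1.5193, 1.0993)

(-1.5193, 1.0993)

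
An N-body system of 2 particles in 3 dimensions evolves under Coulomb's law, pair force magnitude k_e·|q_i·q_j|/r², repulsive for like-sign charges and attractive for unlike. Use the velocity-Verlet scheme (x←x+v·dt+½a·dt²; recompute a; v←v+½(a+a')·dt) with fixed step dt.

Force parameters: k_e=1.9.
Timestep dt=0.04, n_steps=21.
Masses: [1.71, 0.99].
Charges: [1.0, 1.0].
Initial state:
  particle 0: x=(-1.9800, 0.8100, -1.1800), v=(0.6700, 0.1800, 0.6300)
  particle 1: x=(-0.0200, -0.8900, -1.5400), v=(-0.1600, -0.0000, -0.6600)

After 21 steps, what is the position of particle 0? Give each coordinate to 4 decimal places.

step 0: x0=(-1.9800, 0.8100, -1.1800) x1=(-0.0200, -0.8900, -1.5400)
step 1: x0=(-1.9533, 0.8173, -1.1548) x1=(-0.0262, -0.8901, -1.5664)
step 2: x0=(-1.9268, 0.8247, -1.1295) x1=(-0.0321, -0.8906, -1.5929)
step 3: x0=(-1.9005, 0.8324, -1.1042) x1=(-0.0377, -0.8913, -1.6195)
step 4: x0=(-1.8743, 0.8402, -1.0789) x1=(-0.0429, -0.8924, -1.6462)
step 5: x0=(-1.8484, 0.8482, -1.0534) x1=(-0.0478, -0.8937, -1.6730)
step 6: x0=(-1.8227, 0.8563, -1.0280) x1=(-0.0524, -0.8954, -1.6999)
step 7: x0=(-1.7971, 0.8647, -1.0024) x1=(-0.0567, -0.8974, -1.7269)
step 8: x0=(-1.7717, 0.8732, -0.9768) x1=(-0.0607, -0.8997, -1.7540)
step 9: x0=(-1.7465, 0.8819, -0.9511) x1=(-0.0643, -0.9023, -1.7813)
step 10: x0=(-1.7214, 0.8908, -0.9253) x1=(-0.0677, -0.9052, -1.8087)
step 11: x0=(-1.6966, 0.8999, -0.8994) x1=(-0.0708, -0.9084, -1.8363)
step 12: x0=(-1.6719, 0.9091, -0.8734) x1=(-0.0735, -0.9120, -1.8640)
step 13: x0=(-1.6473, 0.9186, -0.8474) x1=(-0.0761, -0.9159, -1.8919)
step 14: x0=(-1.6229, 0.9282, -0.8212) x1=(-0.0783, -0.9200, -1.9200)
step 15: x0=(-1.5987, 0.9380, -0.7949) x1=(-0.0803, -0.9245, -1.9483)
step 16: x0=(-1.5746, 0.9480, -0.7685) x1=(-0.0820, -0.9293, -1.9767)
step 17: x0=(-1.5506, 0.9581, -0.7420) x1=(-0.0836, -0.9344, -2.0054)
step 18: x0=(-1.5268, 0.9684, -0.7154) x1=(-0.0848, -0.9398, -2.0342)
step 19: x0=(-1.5030, 0.9789, -0.6887) x1=(-0.0859, -0.9454, -2.0632)
step 20: x0=(-1.4794, 0.9895, -0.6618) x1=(-0.0868, -0.9514, -2.0925)
step 21: x0=(-1.4560, 1.0003, -0.6349) x1=(-0.0874, -0.9576, -2.1219)

(-1.4560, 1.0003, -0.6349)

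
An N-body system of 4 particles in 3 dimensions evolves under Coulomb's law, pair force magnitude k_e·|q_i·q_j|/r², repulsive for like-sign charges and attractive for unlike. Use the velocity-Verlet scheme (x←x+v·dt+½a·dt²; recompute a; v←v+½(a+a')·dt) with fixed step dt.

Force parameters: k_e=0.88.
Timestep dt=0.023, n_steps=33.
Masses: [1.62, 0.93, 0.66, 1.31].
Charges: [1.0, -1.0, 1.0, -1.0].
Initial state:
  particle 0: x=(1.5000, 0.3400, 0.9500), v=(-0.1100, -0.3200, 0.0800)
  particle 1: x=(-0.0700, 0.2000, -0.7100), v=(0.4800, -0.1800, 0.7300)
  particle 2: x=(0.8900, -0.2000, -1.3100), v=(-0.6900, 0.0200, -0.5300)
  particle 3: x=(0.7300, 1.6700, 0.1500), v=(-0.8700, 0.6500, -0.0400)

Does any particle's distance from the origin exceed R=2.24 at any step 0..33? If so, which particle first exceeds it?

no

step 0: x0=(1.5000, 0.3400, 0.9500) x1=(-0.0700, 0.2000, -0.7100) x2=(0.8900, -0.2000, -1.3100) x3=(0.7300, 1.6700, 0.1500)
step 1: x0=(1.4974, 0.3327, 0.9518) x1=(-0.0588, 0.1957, -0.6933) x2=(0.8739, -0.1994, -1.3221) x3=(0.7100, 1.6849, 0.1491)
step 2: x0=(1.4948, 0.3254, 0.9536) x1=(-0.0474, 0.1913, -0.6768) x2=(0.8574, -0.1986, -1.3340) x3=(0.6902, 1.6998, 0.1483)
step 3: x0=(1.4921, 0.3183, 0.9554) x1=(-0.0356, 0.1866, -0.6604) x2=(0.8405, -0.1976, -1.3456) x3=(0.6704, 1.7146, 0.1475)
step 4: x0=(1.4893, 0.3112, 0.9571) x1=(-0.0236, 0.1816, -0.6443) x2=(0.8231, -0.1963, -1.3569) x3=(0.6507, 1.7294, 0.1468)
step 5: x0=(1.4865, 0.3042, 0.9587) x1=(-0.0113, 0.1765, -0.6284) x2=(0.8053, -0.1948, -1.3680) x3=(0.6311, 1.7441, 0.1461)
step 6: x0=(1.4836, 0.2972, 0.9604) x1=(0.0013, 0.1711, -0.6127) x2=(0.7872, -0.1930, -1.3788) x3=(0.6116, 1.7588, 0.1455)
step 7: x0=(1.4807, 0.2903, 0.9620) x1=(0.0142, 0.1655, -0.5972) x2=(0.7686, -0.1910, -1.3893) x3=(0.5922, 1.7734, 0.1450)
step 8: x0=(1.4776, 0.2835, 0.9636) x1=(0.0274, 0.1596, -0.5819) x2=(0.7496, -0.1888, -1.3994) x3=(0.5729, 1.7880, 0.1444)
step 9: x0=(1.4745, 0.2768, 0.9651) x1=(0.0408, 0.1535, -0.5669) x2=(0.7303, -0.1864, -1.4092) x3=(0.5536, 1.8026, 0.1440)
step 10: x0=(1.4714, 0.2701, 0.9666) x1=(0.0545, 0.1472, -0.5522) x2=(0.7106, -0.1837, -1.4187) x3=(0.5344, 1.8172, 0.1436)
step 11: x0=(1.4681, 0.2635, 0.9680) x1=(0.0685, 0.1406, -0.5377) x2=(0.6905, -0.1808, -1.4277) x3=(0.5153, 1.8317, 0.1432)
step 12: x0=(1.4648, 0.2569, 0.9695) x1=(0.0827, 0.1338, -0.5235) x2=(0.6701, -0.1777, -1.4364) x3=(0.4963, 1.8462, 0.1428)
step 13: x0=(1.4615, 0.2504, 0.9709) x1=(0.0972, 0.1268, -0.5096) x2=(0.6494, -0.1743, -1.4446) x3=(0.4773, 1.8607, 0.1425)
step 14: x0=(1.4580, 0.2439, 0.9722) x1=(0.1119, 0.1195, -0.4960) x2=(0.6283, -0.1708, -1.4524) x3=(0.4584, 1.8752, 0.1422)
step 15: x0=(1.4546, 0.2375, 0.9735) x1=(0.1269, 0.1120, -0.4826) x2=(0.6070, -0.1670, -1.4598) x3=(0.4396, 1.8897, 0.1420)
step 16: x0=(1.4510, 0.2312, 0.9748) x1=(0.1421, 0.1043, -0.4696) x2=(0.5853, -0.1630, -1.4667) x3=(0.4208, 1.9041, 0.1418)
step 17: x0=(1.4474, 0.2249, 0.9760) x1=(0.1575, 0.0964, -0.4568) x2=(0.5635, -0.1589, -1.4732) x3=(0.4020, 1.9186, 0.1416)
step 18: x0=(1.4437, 0.2186, 0.9772) x1=(0.1732, 0.0883, -0.4444) x2=(0.5413, -0.1545, -1.4792) x3=(0.3833, 1.9330, 0.1415)
step 19: x0=(1.4399, 0.2124, 0.9783) x1=(0.1890, 0.0800, -0.4322) x2=(0.5190, -0.1500, -1.4847) x3=(0.3647, 1.9474, 0.1413)
step 20: x0=(1.4361, 0.2063, 0.9794) x1=(0.2051, 0.0715, -0.4204) x2=(0.4964, -0.1452, -1.4897) x3=(0.3461, 1.9618, 0.1412)
step 21: x0=(1.4322, 0.2002, 0.9805) x1=(0.2213, 0.0628, -0.4088) x2=(0.4737, -0.1403, -1.4943) x3=(0.3276, 1.9762, 0.1412)
step 22: x0=(1.4282, 0.1941, 0.9815) x1=(0.2377, 0.0539, -0.3976) x2=(0.4508, -0.1353, -1.4983) x3=(0.3091, 1.9906, 0.1411)
step 23: x0=(1.4242, 0.1881, 0.9824) x1=(0.2543, 0.0448, -0.3866) x2=(0.4278, -0.1301, -1.5018) x3=(0.2906, 2.0050, 0.1411)
step 24: x0=(1.4201, 0.1821, 0.9833) x1=(0.2711, 0.0356, -0.3760) x2=(0.4046, -0.1247, -1.5049) x3=(0.2722, 2.0194, 0.1410)
step 25: x0=(1.4159, 0.1762, 0.9842) x1=(0.2879, 0.0262, -0.3656) x2=(0.3813, -0.1192, -1.5074) x3=(0.2538, 2.0338, 0.1410)
step 26: x0=(1.4116, 0.1703, 0.9850) x1=(0.3049, 0.0167, -0.3555) x2=(0.3580, -0.1136, -1.5095) x3=(0.2354, 2.0481, 0.1410)
step 27: x0=(1.4073, 0.1644, 0.9857) x1=(0.3221, 0.0071, -0.3456) x2=(0.3346, -0.1078, -1.5110) x3=(0.2171, 2.0625, 0.1411)
step 28: x0=(1.4029, 0.1586, 0.9864) x1=(0.3393, -0.0027, -0.3361) x2=(0.3111, -0.1019, -1.5121) x3=(0.1988, 2.0768, 0.1411)
step 29: x0=(1.3985, 0.1528, 0.9870) x1=(0.3567, -0.0126, -0.3267) x2=(0.2876, -0.0960, -1.5127) x3=(0.1805, 2.0912, 0.1411)
step 30: x0=(1.3940, 0.1470, 0.9876) x1=(0.3742, -0.0226, -0.3176) x2=(0.2641, -0.0899, -1.5128) x3=(0.1623, 2.1055, 0.1412)
step 31: x0=(1.3894, 0.1413, 0.9881) x1=(0.3917, -0.0328, -0.3088) x2=(0.2406, -0.0837, -1.5125) x3=(0.1440, 2.1198, 0.1412)
step 32: x0=(1.3847, 0.1355, 0.9885) x1=(0.4093, -0.0430, -0.3001) x2=(0.2171, -0.0774, -1.5117) x3=(0.1258, 2.1341, 0.1413)
step 33: x0=(1.3799, 0.1299, 0.9889) x1=(0.4270, -0.0533, -0.2917) x2=(0.1936, -0.0711, -1.5105) x3=(0.1077, 2.1484, 0.1414)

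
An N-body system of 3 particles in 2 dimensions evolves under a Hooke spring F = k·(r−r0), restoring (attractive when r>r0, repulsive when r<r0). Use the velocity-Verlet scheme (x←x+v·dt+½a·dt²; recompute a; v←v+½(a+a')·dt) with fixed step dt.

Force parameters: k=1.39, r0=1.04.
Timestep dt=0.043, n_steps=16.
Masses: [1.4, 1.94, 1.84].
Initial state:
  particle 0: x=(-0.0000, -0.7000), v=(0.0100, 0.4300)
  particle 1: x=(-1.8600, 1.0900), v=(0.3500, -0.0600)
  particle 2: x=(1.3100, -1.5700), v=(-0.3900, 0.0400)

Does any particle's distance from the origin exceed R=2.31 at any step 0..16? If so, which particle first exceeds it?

step 0: x0=(-0.0000, -0.7000) x1=(-1.8600, 1.0900) x2=(1.3100, -1.5700)
step 1: x0=(-0.0002, -0.6808) x1=(-1.8426, 1.0854) x2=(1.2913, -1.5667)
step 2: x0=(-0.0016, -0.6602) x1=(-1.8207, 1.0768) x2=(1.2687, -1.5602)
step 3: x0=(-0.0041, -0.6383) x1=(-1.7944, 1.0642) x2=(1.2422, -1.5505)
step 4: x0=(-0.0079, -0.6152) x1=(-1.7637, 1.0478) x2=(1.2121, -1.5378)
step 5: x0=(-0.0127, -0.5908) x1=(-1.7287, 1.0276) x2=(1.1784, -1.5219)
step 6: x0=(-0.0187, -0.5653) x1=(-1.6897, 1.0037) x2=(1.1412, -1.5030)
step 7: x0=(-0.0256, -0.5388) x1=(-1.6467, 0.9763) x2=(1.1006, -1.4813)
step 8: x0=(-0.0336, -0.5113) x1=(-1.6000, 0.9454) x2=(1.0568, -1.4566)
step 9: x0=(-0.0424, -0.4829) x1=(-1.5497, 0.9113) x2=(1.0100, -1.4292)
step 10: x0=(-0.0521, -0.4537) x1=(-1.4961, 0.8742) x2=(0.9602, -1.3992)
step 11: x0=(-0.0626, -0.4238) x1=(-1.4393, 0.8341) x2=(0.9078, -1.3667)
step 12: x0=(-0.0738, -0.3932) x1=(-1.3796, 0.7913) x2=(0.8528, -1.3317)
step 13: x0=(-0.0856, -0.3622) x1=(-1.3173, 0.7461) x2=(0.7955, -1.2945)
step 14: x0=(-0.0980, -0.3307) x1=(-1.2525, 0.6985) x2=(0.7360, -1.2553)
step 15: x0=(-0.1108, -0.2988) x1=(-1.1856, 0.6489) x2=(0.6746, -1.2141)
step 16: x0=(-0.1239, -0.2667) x1=(-1.1168, 0.5974) x2=(0.6115, -1.1712)

no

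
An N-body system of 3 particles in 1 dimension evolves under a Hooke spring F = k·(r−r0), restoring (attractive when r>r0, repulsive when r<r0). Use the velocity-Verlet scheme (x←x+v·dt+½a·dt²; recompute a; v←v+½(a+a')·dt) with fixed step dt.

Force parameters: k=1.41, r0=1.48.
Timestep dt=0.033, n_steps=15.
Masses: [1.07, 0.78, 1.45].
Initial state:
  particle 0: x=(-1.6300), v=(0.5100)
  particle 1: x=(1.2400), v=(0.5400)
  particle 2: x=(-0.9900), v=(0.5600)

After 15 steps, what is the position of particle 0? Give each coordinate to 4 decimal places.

(-1.2985)

step 0: x0=(-1.6300) x1=(1.2400) x2=(-0.9900)
step 1: x0=(-1.6128) x1=(1.2557) x2=(-0.9707)
step 2: x0=(-1.5948) x1=(1.2672) x2=(-0.9497)
step 3: x0=(-1.5760) x1=(1.2746) x2=(-0.9270)
step 4: x0=(-1.5564) x1=(1.2778) x2=(-0.9027)
step 5: x0=(-1.5361) x1=(1.2770) x2=(-0.8768)
step 6: x0=(-1.5150) x1=(1.2722) x2=(-0.8493)
step 7: x0=(-1.4932) x1=(1.2636) x2=(-0.8202)
step 8: x0=(-1.4708) x1=(1.2513) x2=(-0.7897)
step 9: x0=(-1.4477) x1=(1.2354) x2=(-0.7577)
step 10: x0=(-1.4240) x1=(1.2162) x2=(-0.7243)
step 11: x0=(-1.3998) x1=(1.1937) x2=(-0.6897)
step 12: x0=(-1.3751) x1=(1.1683) x2=(-0.6537)
step 13: x0=(-1.3499) x1=(1.1401) x2=(-0.6167)
step 14: x0=(-1.3244) x1=(1.1094) x2=(-0.5785)
step 15: x0=(-1.2985) x1=(1.0764) x2=(-0.5393)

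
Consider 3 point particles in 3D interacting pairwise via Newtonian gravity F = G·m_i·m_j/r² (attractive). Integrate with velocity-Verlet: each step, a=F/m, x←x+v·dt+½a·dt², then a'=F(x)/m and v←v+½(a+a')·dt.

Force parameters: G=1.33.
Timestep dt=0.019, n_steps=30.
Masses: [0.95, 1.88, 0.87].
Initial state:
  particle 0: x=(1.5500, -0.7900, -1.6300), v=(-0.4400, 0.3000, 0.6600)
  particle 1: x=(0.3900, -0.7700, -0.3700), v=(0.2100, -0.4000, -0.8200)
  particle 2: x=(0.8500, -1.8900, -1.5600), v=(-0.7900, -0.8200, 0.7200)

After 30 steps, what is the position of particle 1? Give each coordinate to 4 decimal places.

step 0: x0=(1.5500, -0.7900, -1.6300) x1=(0.3900, -0.7700, -0.3700) x2=(0.8500, -1.8900, -1.5600)
step 1: x0=(1.5415, -0.7844, -1.6173) x1=(0.3941, -0.7776, -0.3857) x2=(0.8350, -1.9054, -1.5462)
step 2: x0=(1.5326, -0.7790, -1.6044) x1=(0.3983, -0.7854, -0.4016) x2=(0.8201, -1.9203, -1.5322)
step 3: x0=(1.5234, -0.7738, -1.5913) x1=(0.4026, -0.7933, -0.4177) x2=(0.8052, -1.9348, -1.5180)
step 4: x0=(1.5138, -0.7688, -1.5779) x1=(0.4072, -0.8012, -0.4341) x2=(0.7904, -1.9488, -1.5036)
step 5: x0=(1.5039, -0.7640, -1.5642) x1=(0.4118, -0.8093, -0.4507) x2=(0.7756, -1.9624, -1.4890)
step 6: x0=(1.4936, -0.7593, -1.5502) x1=(0.4167, -0.8175, -0.4675) x2=(0.7608, -1.9756, -1.4741)
step 7: x0=(1.4829, -0.7549, -1.5360) x1=(0.4217, -0.8258, -0.4846) x2=(0.7461, -1.9883, -1.4591)
step 8: x0=(1.4718, -0.7507, -1.5214) x1=(0.4269, -0.8342, -0.5020) x2=(0.7314, -2.0005, -1.4438)
step 9: x0=(1.4603, -0.7466, -1.5066) x1=(0.4323, -0.8427, -0.5196) x2=(0.7168, -2.0122, -1.4282)
step 10: x0=(1.4484, -0.7428, -1.4914) x1=(0.4379, -0.8514, -0.5374) x2=(0.7022, -2.0235, -1.4125)
step 11: x0=(1.4361, -0.7391, -1.4759) x1=(0.4437, -0.8602, -0.5556) x2=(0.6876, -2.0342, -1.3965)
step 12: x0=(1.4233, -0.7357, -1.4601) x1=(0.4497, -0.8691, -0.5740) x2=(0.6730, -2.0444, -1.3803)
step 13: x0=(1.4101, -0.7324, -1.4439) x1=(0.4560, -0.8782, -0.5927) x2=(0.6585, -2.0541, -1.3638)
step 14: x0=(1.3963, -0.7294, -1.4274) x1=(0.4624, -0.8874, -0.6117) x2=(0.6440, -2.0633, -1.3472)
step 15: x0=(1.3821, -0.7266, -1.4104) x1=(0.4691, -0.8968, -0.6310) x2=(0.6296, -2.0719, -1.3303)
step 16: x0=(1.3673, -0.7241, -1.3931) x1=(0.4761, -0.9063, -0.6506) x2=(0.6152, -2.0799, -1.3131)
step 17: x0=(1.3519, -0.7218, -1.3753) x1=(0.4834, -0.9159, -0.6705) x2=(0.6008, -2.0874, -1.2958)
step 18: x0=(1.3359, -0.7197, -1.3571) x1=(0.4909, -0.9257, -0.6908) x2=(0.5865, -2.0942, -1.2782)
step 19: x0=(1.3192, -0.7180, -1.3384) x1=(0.4988, -0.9357, -0.7114) x2=(0.5722, -2.1004, -1.2603)
step 20: x0=(1.3019, -0.7166, -1.3192) x1=(0.5069, -0.9457, -0.7323) x2=(0.5580, -2.1060, -1.2423)
step 21: x0=(1.2837, -0.7155, -1.2996) x1=(0.5155, -0.9560, -0.7536) x2=(0.5438, -2.1109, -1.2240)
step 22: x0=(1.2647, -0.7148, -1.2793) x1=(0.5244, -0.9663, -0.7753) x2=(0.5297, -2.1150, -1.2056)
step 23: x0=(1.2449, -0.7145, -1.2585) x1=(0.5337, -0.9768, -0.7974) x2=(0.5157, -2.1185, -1.1869)
step 24: x0=(1.2240, -0.7148, -1.2371) x1=(0.5435, -0.9873, -0.8198) x2=(0.5018, -2.1212, -1.1680)
step 25: x0=(1.2020, -0.7155, -1.2151) x1=(0.5539, -0.9980, -0.8427) x2=(0.4880, -2.1231, -1.1490)
step 26: x0=(1.1788, -0.7170, -1.1924) x1=(0.5647, -1.0087, -0.8660) x2=(0.4743, -2.1243, -1.1297)
step 27: x0=(1.1542, -0.7192, -1.1690) x1=(0.5762, -1.0193, -0.8897) x2=(0.4608, -2.1246, -1.1104)
step 28: x0=(1.1281, -0.7223, -1.1449) x1=(0.5885, -1.0300, -0.9138) x2=(0.4474, -2.1240, -1.0909)
step 29: x0=(1.1003, -0.7265, -1.1200) x1=(0.6015, -1.0404, -0.9383) x2=(0.4341, -2.1226, -1.0713)
step 30: x0=(1.0704, -0.7321, -1.0945) x1=(0.6154, -1.0506, -0.9632) x2=(0.4211, -2.1203, -1.0516)

(0.6154, -1.0506, -0.9632)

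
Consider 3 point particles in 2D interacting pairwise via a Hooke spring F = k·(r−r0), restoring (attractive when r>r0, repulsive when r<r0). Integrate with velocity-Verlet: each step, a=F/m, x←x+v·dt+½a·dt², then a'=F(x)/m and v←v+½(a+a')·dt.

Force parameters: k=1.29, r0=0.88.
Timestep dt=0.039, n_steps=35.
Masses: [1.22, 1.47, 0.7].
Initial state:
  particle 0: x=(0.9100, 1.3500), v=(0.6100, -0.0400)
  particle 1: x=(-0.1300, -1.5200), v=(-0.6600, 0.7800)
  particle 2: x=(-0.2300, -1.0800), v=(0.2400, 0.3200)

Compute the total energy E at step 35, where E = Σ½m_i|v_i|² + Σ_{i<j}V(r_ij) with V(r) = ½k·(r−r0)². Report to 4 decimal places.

step 0: x0=(0.9100, 1.3500) x1=(-0.1300, -1.5200) x2=(-0.2300, -1.0800)
step 1: x0=(0.9326, 1.3455) x1=(-0.1552, -1.4885) x2=(-0.2197, -1.0646)
step 2: x0=(0.9527, 1.3351) x1=(-0.1792, -1.4549) x2=(-0.2074, -1.0435)
step 3: x0=(0.9702, 1.3191) x1=(-0.2022, -1.4193) x2=(-0.1931, -1.0166)
step 4: x0=(0.9852, 1.2974) x1=(-0.2241, -1.3817) x2=(-0.1765, -0.9840)
step 5: x0=(0.9976, 1.2703) x1=(-0.2449, -1.3423) x2=(-0.1577, -0.9459)
step 6: x0=(1.0074, 1.2379) x1=(-0.2646, -1.3011) x2=(-0.1364, -0.9025)
step 7: x0=(1.0147, 1.2006) x1=(-0.2835, -1.2581) x2=(-0.1128, -0.8540)
step 8: x0=(1.0193, 1.1585) x1=(-0.3013, -1.2135) x2=(-0.0867, -0.8008)
step 9: x0=(1.0215, 1.1119) x1=(-0.3182, -1.1671) x2=(-0.0581, -0.7432)
step 10: x0=(1.0212, 1.0611) x1=(-0.3342, -1.1192) x2=(-0.0272, -0.6817)
step 11: x0=(1.0184, 1.0064) x1=(-0.3493, -1.0698) x2=(0.0059, -0.6165)
step 12: x0=(1.0134, 0.9481) x1=(-0.3634, -1.0188) x2=(0.0411, -0.5483)
step 13: x0=(1.0062, 0.8866) x1=(-0.3766, -0.9665) x2=(0.0781, -0.4773)
step 14: x0=(0.9970, 0.8222) x1=(-0.3888, -0.9128) x2=(0.1168, -0.4042)
step 15: x0=(0.9858, 0.7553) x1=(-0.4001, -0.8580) x2=(0.1568, -0.3292)
step 16: x0=(0.9728, 0.6863) x1=(-0.4104, -0.8019) x2=(0.1978, -0.2530)
step 17: x0=(0.9582, 0.6155) x1=(-0.4198, -0.7448) x2=(0.2396, -0.1760)
step 18: x0=(0.9422, 0.5433) x1=(-0.4281, -0.6867) x2=(0.2818, -0.0985)
step 19: x0=(0.9250, 0.4700) x1=(-0.4354, -0.6277) x2=(0.3239, -0.0210)
step 20: x0=(0.9068, 0.3960) x1=(-0.4417, -0.5679) x2=(0.3656, 0.0561)
step 21: x0=(0.8879, 0.3214) x1=(-0.4471, -0.5073) x2=(0.4065, 0.1326)
step 22: x0=(0.8687, 0.2464) x1=(-0.4514, -0.4462) x2=(0.4459, 0.2085)
step 23: x0=(0.8493, 0.1711) x1=(-0.4548, -0.3845) x2=(0.4836, 0.2838)
step 24: x0=(0.8299, 0.0952) x1=(-0.4572, -0.3222) x2=(0.5194, 0.3591)
step 25: x0=(0.8103, 0.0185) x1=(-0.4587, -0.2596) x2=(0.5534, 0.4348)
step 26: x0=(0.7904, -0.0588) x1=(-0.4593, -0.1966) x2=(0.5860, 0.5109)
step 27: x0=(0.7700, -0.1366) x1=(-0.4589, -0.1332) x2=(0.6175, 0.5871)
step 28: x0=(0.7492, -0.2146) x1=(-0.4576, -0.0695) x2=(0.6479, 0.6630)
step 29: x0=(0.7278, -0.2926) x1=(-0.4554, -0.0056) x2=(0.6773, 0.7382)
step 30: x0=(0.7058, -0.3702) x1=(-0.4522, 0.0586) x2=(0.7056, 0.8123)
step 31: x0=(0.6833, -0.4471) x1=(-0.4480, 0.1230) x2=(0.7327, 0.8847)
step 32: x0=(0.6603, -0.5230) x1=(-0.4427, 0.1875) x2=(0.7585, 0.9551)
step 33: x0=(0.6368, -0.5975) x1=(-0.4364, 0.2522) x2=(0.7830, 1.0230)
step 34: x0=(0.6128, -0.6704) x1=(-0.4289, 0.3168) x2=(0.8059, 1.0879)
step 35: x0=(0.5882, -0.7412) x1=(-0.4202, 0.3813) x2=(0.8271, 1.1495)
step 0 velocities: v0=(0.6100, -0.0400) v1=(-0.6600, 0.7800) v2=(0.2400, 0.3200)
step 0: KE=1.0513, PE=5.2625, E=6.3138
step 35 velocities: v0=(-0.6350, -1.7856) v1=(0.2385, 1.6514) v2=(0.5229, 1.5323)
step 35: KE=5.1546, PE=1.1546, E=6.3092

6.3092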